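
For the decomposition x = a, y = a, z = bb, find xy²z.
aaabb

Given x = 'a', y = 'a', z = 'bb' and i = 2:

xy^2z = x + y·y·...·y (2 times) + z
       = 'a' + 'a'^2 + 'bb'
       = 'a' + 'aa' + 'bb'
       = 'aaabb'

The pumped string is 'aaabb' with length 5.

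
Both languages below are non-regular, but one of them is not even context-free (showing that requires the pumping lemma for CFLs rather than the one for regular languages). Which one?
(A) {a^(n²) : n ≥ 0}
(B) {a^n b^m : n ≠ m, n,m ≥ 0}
(A) {a^(n²) : n ≥ 0}

(A) {a^(n²) : n ≥ 0} requires the CFL pumping lemma.

- {a^n b^m : n ≠ m, n,m ≥ 0} is context-free (but not regular)
  • Can be shown non-regular with the regular pumping lemma
  • After pumping a's, we can make n = m

- {a^(n²) : n ≥ 0} is NOT context-free
  • Requires the CFL pumping lemma to prove
  • Gaps between squares grow unboundedly

The CFL pumping lemma is "stronger" in that it can prove non-membership
in the larger class of context-free languages.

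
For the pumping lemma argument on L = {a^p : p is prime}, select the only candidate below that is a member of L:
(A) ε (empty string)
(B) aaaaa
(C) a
(B) aaaaa

The pumping lemma is applied to a string s that lies in L, so first check membership of each option:
- (A) ε has length 0, which is not prime, so it is not in L ✗
- (B) aaaaa has length 5, which is prime, so it is in L ✓
- (C) a has length 1, which is not prime, so it is not in L ✗

Only (B) aaaaa is in L, so it is the only candidate that could play the role of s.
(In a complete proof one picks s in terms of the pumping length p so that |s| ≥ p is guaranteed; a fixed string like aaaaa illustrates the shape of such an s.)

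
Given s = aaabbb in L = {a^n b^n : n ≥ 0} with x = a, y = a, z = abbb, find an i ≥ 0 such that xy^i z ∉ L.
i = 0

xy⁰z = a · ε · abbb = aabbb; aabbb has 2 a's and 3 b's; 2 ≠ 3, so it is not in L.
(Other choices also work, e.g. i = 2, 3; only i = 1 is guaranteed to stay in L since xy¹z = s.)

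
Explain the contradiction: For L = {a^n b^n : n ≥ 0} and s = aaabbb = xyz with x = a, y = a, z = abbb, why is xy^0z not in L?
xy⁰z = aabbb ∉ L

Pumping with i = 0 replaces y = a by y⁰ = ε:
- Original: s = xyz = aaabbb; aaabbb = a^3 b^3 has equal counts (3 = 3), so it is in L
- Pumped: xy⁰z = a · ε · abbb = aabbb
- aabbb has 2 a's and 3 b's; 2 ≠ 3, so it is not in L

The pumping lemma would require xy⁰z ∈ L, so this decomposition yields a contradiction.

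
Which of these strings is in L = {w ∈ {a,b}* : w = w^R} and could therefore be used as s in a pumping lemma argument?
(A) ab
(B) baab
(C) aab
(B) baab

The pumping lemma is applied to a string s that lies in L, so first check membership of each option:
- (A) ab reversed is ba ≠ ab, so it is not a palindrome and is not in L ✗
- (B) baab reversed is baab, the same string, so it is a palindrome and is in L ✓
- (C) aab reversed is baa ≠ aab, so it is not a palindrome and is not in L ✗

Only (B) baab is in L, so it is the only candidate that could play the role of s.
(In a complete proof one picks s in terms of the pumping length p so that |s| ≥ p is guaranteed; a fixed string like baab illustrates the shape of such an s.)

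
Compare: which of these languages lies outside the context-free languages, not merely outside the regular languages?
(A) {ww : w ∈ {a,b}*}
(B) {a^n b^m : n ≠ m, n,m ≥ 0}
(A) {ww : w ∈ {a,b}*}

(A) {ww : w ∈ {a,b}*} requires the CFL pumping lemma.

- {a^n b^m : n ≠ m, n,m ≥ 0} is context-free (but not regular)
  • Can be shown non-regular with the regular pumping lemma
  • After pumping a's, we can make n = m

- {ww : w ∈ {a,b}*} is NOT context-free
  • Requires the CFL pumping lemma to prove
  • Even a PDA cannot compare two arbitrary halves symbol by symbol; CFL pumping on a^p b^p a^p b^p fails

The CFL pumping lemma is "stronger" in that it can prove non-membership
in the larger class of context-free languages.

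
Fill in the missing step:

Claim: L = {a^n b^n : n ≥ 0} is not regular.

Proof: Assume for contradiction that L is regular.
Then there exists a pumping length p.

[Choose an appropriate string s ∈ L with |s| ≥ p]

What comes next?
s = a^p b^p

This string is in L (has equal a's and b's) and has length 2p ≥ p.
Any decomposition xyz with |xy| ≤ p means y consists only of a's,
so pumping will unbalance the counts.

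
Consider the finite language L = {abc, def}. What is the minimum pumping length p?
p = 4

For a finite language L, the pumping lemma holds vacuously if p > max|s| for s ∈ L.

The longest string in L = {abc, def} has length 3.
If p = 4, then no string s ∈ L has |s| ≥ p, so the condition is vacuously true.

The minimum pumping length is p = 4.

Why no smaller p works: for any p ≤ 3, the longest string s ∈ L has |s| = 3 ≥ p, so it would
have to be pumpable; but pumping up (i = 2, 3, ...) produces ever longer strings, which cannot all lie in the
finite language L. So the pumping property fails for every p ≤ 3.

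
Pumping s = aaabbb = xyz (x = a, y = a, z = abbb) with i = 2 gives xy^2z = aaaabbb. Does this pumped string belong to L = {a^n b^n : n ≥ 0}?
No

xy²z = a · aa · abbb = aaaabbb.
aaaabbb has 4 a's and 3 b's; 4 ≠ 3, so it is not in L.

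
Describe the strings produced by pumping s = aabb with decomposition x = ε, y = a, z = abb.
{xy^i z : i ≥ 0} = {a^(i+1) b^2 : i ≥ 0} = {abb, aabb, aaabb, ...}

With x = ε, y = a, z = abb: Starting with aabb and pumping the first 'a' (z = abb keeps the second 'a'), we get strings with i+1 a's followed by 2 b's for i = 0, 1, 2, ...; note bb is not produced because z always contributes one a.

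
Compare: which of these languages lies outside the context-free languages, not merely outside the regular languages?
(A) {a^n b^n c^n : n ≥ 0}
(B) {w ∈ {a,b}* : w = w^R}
(A) {a^n b^n c^n : n ≥ 0}

(A) {a^n b^n c^n : n ≥ 0} requires the CFL pumping lemma.

- {w ∈ {a,b}* : w = w^R} is context-free (but not regular)
  • Can be shown non-regular with the regular pumping lemma
  • After pumping, the string is no longer symmetric

- {a^n b^n c^n : n ≥ 0} is NOT context-free
  • Requires the CFL pumping lemma to prove
  • Cannot maintain three equal counts simultaneously

The CFL pumping lemma is "stronger" in that it can prove non-membership
in the larger class of context-free languages.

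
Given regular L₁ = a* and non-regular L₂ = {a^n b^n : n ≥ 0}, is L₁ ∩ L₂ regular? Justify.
Yes — L₁ ∩ L₂ is regular.

A string of a* contains no b's, and the only string of {a^n b^n} with no b's is ε (n = 0). So L₁ ∩ L₂ = {ε}, a finite language, which is regular.

Note that the bare facts "L₁ regular, L₂ non-regular" do not settle the question by themselves: the closure of regular languages under ∪, ∩, complement and difference applies only when BOTH operands are regular. With a non-regular operand the result can come out regular or non-regular depending on the specific languages, so one has to work out L₁ ∩ L₂ for this particular pair, as above.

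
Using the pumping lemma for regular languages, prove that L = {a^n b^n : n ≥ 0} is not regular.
Assume for contradiction that L is regular, and let p ≥ 1 be the pumping length given by the pumping lemma.
Choose s = a^p b^p. Then s ∈ L and |s| = 2p ≥ p.
By the pumping lemma, s = xyz for some x, y, z with |xy| ≤ p, |y| ≥ 1, and xy^i z ∈ L for every i ≥ 0.
Since |xy| ≤ p and the first p symbols of s are all a's, we must have y = a^k for some k with 1 ≤ k ≤ p.

Take i = 2: xy²z = a^(p + k) b^p.
This string has p + k a's but p b's, and p + k > p because k ≥ 1. So xy²z ∉ L.

This contradicts the pumping lemma, which requires xy^i z ∈ L for all i ≥ 0.
Hence L = {a^n b^n : n ≥ 0} is not regular. ∎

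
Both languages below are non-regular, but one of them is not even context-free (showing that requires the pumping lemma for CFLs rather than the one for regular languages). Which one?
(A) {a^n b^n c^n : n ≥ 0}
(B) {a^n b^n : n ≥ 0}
(A) {a^n b^n c^n : n ≥ 0}

(A) {a^n b^n c^n : n ≥ 0} requires the CFL pumping lemma.

- {a^n b^n : n ≥ 0} is context-free (but not regular)
  • Can be shown non-regular with the regular pumping lemma
  • After pumping, the number of a's and b's become unequal

- {a^n b^n c^n : n ≥ 0} is NOT context-free
  • Requires the CFL pumping lemma to prove
  • Cannot maintain three equal counts simultaneously

The CFL pumping lemma is "stronger" in that it can prove non-membership
in the larger class of context-free languages.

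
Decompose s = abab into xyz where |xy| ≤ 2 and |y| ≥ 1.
x = 'a', y = 'b', z = 'ab'

For s = abab and p = 2, one valid decomposition is:
- x = 'a' (length 1)
- y = 'b' (length 1)
- z = 'ab' (length 2)

Verification:
- xyz = 'a' + 'b' + 'ab' = abab ✓
- |xy| = 2 ≤ 2 ✓
- |y| = 1 > 0 ✓

All pumping lemma constraints are satisfied.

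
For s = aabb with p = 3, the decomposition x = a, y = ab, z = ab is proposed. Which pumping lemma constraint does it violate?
Violated: xyz = s

The decomposition x = a, y = ab, z = ab for s = aabb with p = 3
violates the constraint: xyz = s

xyz = 'a' + 'ab' + 'ab' = 'aabab' ≠ 'aabb' = s. The decomposition doesn't reconstruct s.

Pumping lemma constraints:
1. xyz = s (decomposition is valid)
2. |xy| ≤ p
3. |y| > 0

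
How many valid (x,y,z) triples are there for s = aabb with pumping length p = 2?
3

For s = 'aabb' with pumping length p = 2:

Constraints: |xy| ≤ 2, |y| > 0

Valid decompositions (|xy| ≤ p, |y| ≥ 1):
  • x='', y='a', z='abb'
  • x='a', y='a', z='bb'
  • x='', y='aa', z='bb'

Total count: 3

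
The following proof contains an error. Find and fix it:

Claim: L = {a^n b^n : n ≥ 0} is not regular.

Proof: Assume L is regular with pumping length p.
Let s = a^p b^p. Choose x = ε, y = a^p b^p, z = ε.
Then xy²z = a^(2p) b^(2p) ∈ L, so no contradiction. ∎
Error: The decomposition violates |xy| ≤ p. With y = a^p b^p, |xy| = |y| = 2p > p. (The proof also miscomputes xy²z, which would be a^p b^p a^p b^p rather than a^(2p) b^(2p), and it wrongly treats one harmless decomposition as settling the matter — the prover does not get to choose the decomposition.)

Correction: The pumping lemma requires |xy| ≤ p, and the argument must handle every decomposition satisfying |xy| ≤ p, |y| ≥ 1. Since s starts with p a's, any such y consists only of a's, say y = a^k with k ≥ 1. Then xy²z = a^(p+k) b^p has unequal numbers of a's and b's, so xy²z ∉ L — the required contradiction.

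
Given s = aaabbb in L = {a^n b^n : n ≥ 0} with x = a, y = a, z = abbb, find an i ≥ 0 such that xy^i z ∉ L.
i = 2

xy²z = a · aa · abbb = aaaabbb; aaaabbb has 4 a's and 3 b's; 4 ≠ 3, so it is not in L.
(Other choices also work, e.g. i = 0, 3; only i = 1 is guaranteed to stay in L since xy¹z = s.)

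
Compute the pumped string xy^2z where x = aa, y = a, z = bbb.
aaaabbb

Given x = 'aa', y = 'a', z = 'bbb' and i = 2:

xy^2z = x + y·y·...·y (2 times) + z
       = 'aa' + 'a'^2 + 'bbb'
       = 'aa' + 'aa' + 'bbb'
       = 'aaaabbb'

The pumped string is 'aaaabbb' with length 7.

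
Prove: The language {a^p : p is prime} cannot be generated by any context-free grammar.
Assume for contradiction that L is context-free, and let p ≥ 1 be the pumping length given by the pumping lemma for CFLs.
Choose a prime q with q ≥ p and let s = a^q. Then s ∈ L and |s| = q ≥ p.
By the CFL pumping lemma, s = uvxyz for some u, v, x, y, z with |vxy| ≤ p, |vy| ≥ 1, and uv^i xy^i z ∈ L for every i ≥ 0.
All symbols are a's, so only lengths matter: let k = |vy|, with 1 ≤ k ≤ p. Then |uv^i xy^i z| = q + (i − 1)k.

Take i = q + 1: the length is q + qk = q(k + 1).
Both factors satisfy q ≥ 2 and k + 1 ≥ 2, so q(k + 1) is composite and uv^(q+1) xy^(q+1) z ∉ L.

This contradicts the CFL pumping lemma, which requires uv^i xy^i z ∈ L for all i ≥ 0.
Hence L = {a^p : p is prime} is not context-free. ∎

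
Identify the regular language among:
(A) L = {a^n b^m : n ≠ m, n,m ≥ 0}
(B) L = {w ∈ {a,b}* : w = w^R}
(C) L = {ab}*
(C) {ab}*

(C) L = {ab}* is regular.

This can be recognized by a finite automaton (DFA/NFA).
Regular expressions like {ab}* define regular languages.

The other choices are not regular:
- {w ∈ {a,b}* : w = w^R}: After pumping, the string is no longer symmetric
- {a^n b^m : n ≠ m, n,m ≥ 0}: After pumping a's, we can make n = m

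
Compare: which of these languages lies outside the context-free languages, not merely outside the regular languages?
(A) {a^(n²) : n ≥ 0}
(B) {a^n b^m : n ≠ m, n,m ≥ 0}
(A) {a^(n²) : n ≥ 0}

(A) {a^(n²) : n ≥ 0} requires the CFL pumping lemma.

- {a^n b^m : n ≠ m, n,m ≥ 0} is context-free (but not regular)
  • Can be shown non-regular with the regular pumping lemma
  • After pumping a's, we can make n = m

- {a^(n²) : n ≥ 0} is NOT context-free
  • Requires the CFL pumping lemma to prove
  • Gaps between squares grow unboundedly

The CFL pumping lemma is "stronger" in that it can prove non-membership
in the larger class of context-free languages.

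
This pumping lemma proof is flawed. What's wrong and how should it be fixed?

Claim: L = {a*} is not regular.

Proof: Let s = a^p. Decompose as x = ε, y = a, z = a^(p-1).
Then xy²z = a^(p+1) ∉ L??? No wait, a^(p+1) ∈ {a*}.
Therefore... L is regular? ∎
Error: The proof attempts to show a*  is not regular, but a* IS regular!

Correction: a* is a regular language (recognized by a simple DFA with one accepting state and self-loop on 'a'). The pumping lemma can only prove non-regularity, not regularity. For regular languages, pumping always works.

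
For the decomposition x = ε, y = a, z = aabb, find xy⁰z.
aabb

Given x = '', y = 'a', z = 'aabb' and i = 0:

xy^0z = x + y·y·...·y (0 times) + z
       = '' + 'a'^0 + 'aabb'
       = '' + '' + 'aabb'
       = 'aabb'

The pumped string is 'aabb' with length 4.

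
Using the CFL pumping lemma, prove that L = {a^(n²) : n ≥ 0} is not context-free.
Assume for contradiction that L is context-free, and let p ≥ 1 be the pumping length given by the pumping lemma for CFLs.
Choose s = a^(p²). Then s ∈ L and |s| = p² ≥ p.
By the CFL pumping lemma, s = uvxyz for some u, v, x, y, z with |vxy| ≤ p, |vy| ≥ 1, and uv^i xy^i z ∈ L for every i ≥ 0.
All symbols are a's, so only lengths matter: let k = |vy|, with 1 ≤ k ≤ |vxy| ≤ p.

Take i = 2: |uv²xy²z| = p² + k, and p² < p² + k ≤ p² + p < (p + 1)².
So the length lies strictly between consecutive squares and is not a perfect square; uv²xy²z ∉ L.

This contradicts the CFL pumping lemma, which requires uv^i xy^i z ∈ L for all i ≥ 0.
Hence L = {a^(n²) : n ≥ 0} is not context-free. ∎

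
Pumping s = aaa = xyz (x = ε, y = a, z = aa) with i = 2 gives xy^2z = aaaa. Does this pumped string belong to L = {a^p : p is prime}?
No

xy²z = ε · aa · aa = aaaa.
aaaa has length 4 = 2 × 2, which is not prime, so it is not in L.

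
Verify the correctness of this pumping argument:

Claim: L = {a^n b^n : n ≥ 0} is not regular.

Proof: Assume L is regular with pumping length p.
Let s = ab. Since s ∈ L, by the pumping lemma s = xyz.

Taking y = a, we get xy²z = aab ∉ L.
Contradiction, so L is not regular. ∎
The proof is INCORRECT.

Error: The string s = ab may be shorter than p.
The pumping lemma only applies to strings with |s| ≥ p, and p is not under our control.
We must choose s in terms of p, e.g. s = a^p b^p, to ensure |s| ≥ p.
(The proof also fixes one particular y; a valid argument must handle every decomposition with |xy| ≤ p and |y| ≥ 1 — for s = a^p b^p this forces y = a^k, and then xy²z = a^(p+k) b^p ∉ L.)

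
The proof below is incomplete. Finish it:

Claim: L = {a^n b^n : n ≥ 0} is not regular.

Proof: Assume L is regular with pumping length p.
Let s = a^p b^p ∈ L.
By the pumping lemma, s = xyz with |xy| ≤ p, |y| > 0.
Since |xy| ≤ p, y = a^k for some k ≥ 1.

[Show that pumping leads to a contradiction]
Consider xy²z = a^(p+k) b^p.

Since k ≥ 1, we have p + k > p.
So xy²z has more a's than b's: (p+k) a's vs p b's.
This means xy²z ∉ L because a^n b^n requires equal counts.

This contradicts the pumping lemma which states xy²z ∈ L.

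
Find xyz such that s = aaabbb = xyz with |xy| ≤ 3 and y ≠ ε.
x = 'a', y = 'aa', z = 'bbb'

For s = aaabbb and p = 3, one valid decomposition is:
- x = 'a' (length 1)
- y = 'aa' (length 2)
- z = 'bbb' (length 3)

Verification:
- xyz = 'a' + 'aa' + 'bbb' = aaabbb ✓
- |xy| = 3 ≤ 3 ✓
- |y| = 2 > 0 ✓

All pumping lemma constraints are satisfied.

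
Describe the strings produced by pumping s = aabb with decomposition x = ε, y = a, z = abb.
{xy^i z : i ≥ 0} = {a^(i+1) b^2 : i ≥ 0} = {abb, aabb, aaabb, ...}

With x = ε, y = a, z = abb: Starting with aabb and pumping the first 'a' (z = abb keeps the second 'a'), we get strings with i+1 a's followed by 2 b's for i = 0, 1, 2, ...; note bb is not produced because z always contributes one a.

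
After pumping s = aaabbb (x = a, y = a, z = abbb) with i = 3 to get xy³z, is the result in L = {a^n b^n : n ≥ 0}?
No

xy³z = a · aaa · abbb = aaaaabbb.
aaaaabbb has 5 a's and 3 b's; 5 ≠ 3, so it is not in L.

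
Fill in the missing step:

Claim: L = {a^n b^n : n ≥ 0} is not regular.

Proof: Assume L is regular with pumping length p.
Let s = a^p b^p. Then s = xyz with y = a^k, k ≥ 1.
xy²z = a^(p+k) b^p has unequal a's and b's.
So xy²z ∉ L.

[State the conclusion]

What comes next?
This contradicts the pumping lemma for regular languages,
which guarantees xy^i z ∈ L for all i ≥ 0.

Since our assumption that L is regular leads to a contradiction,
we conclude that L = {a^n b^n : n ≥ 0} is NOT regular. ∎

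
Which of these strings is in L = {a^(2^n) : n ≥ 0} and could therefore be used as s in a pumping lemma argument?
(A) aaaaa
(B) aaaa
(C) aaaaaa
(B) aaaa

The pumping lemma is applied to a string s that lies in L, so first check membership of each option:
- (A) aaaaa has length 5, strictly between 2^2 = 4 and 2^3 = 8, so it is not in L ✗
- (B) aaaa has length 4 = 2^2, so it is in L ✓
- (C) aaaaaa has length 6, strictly between 2^2 = 4 and 2^3 = 8, so it is not in L ✗

Only (B) aaaa is in L, so it is the only candidate that could play the role of s.
(In a complete proof one picks s in terms of the pumping length p so that |s| ≥ p is guaranteed; a fixed string like aaaa illustrates the shape of such an s.)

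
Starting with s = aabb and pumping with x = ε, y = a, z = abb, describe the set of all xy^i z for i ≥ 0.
{xy^i z : i ≥ 0} = {a^(i+1) b^2 : i ≥ 0} = {abb, aabb, aaabb, ...}

With x = ε, y = a, z = abb: Starting with aabb and pumping the first 'a' (z = abb keeps the second 'a'), we get strings with i+1 a's followed by 2 b's for i = 0, 1, 2, ...; note bb is not produced because z always contributes one a.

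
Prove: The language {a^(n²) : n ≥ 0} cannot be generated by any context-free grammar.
Assume for contradiction that L is context-free, and let p ≥ 1 be the pumping length given by the pumping lemma for CFLs.
Choose s = a^(p²). Then s ∈ L and |s| = p² ≥ p.
By the CFL pumping lemma, s = uvxyz for some u, v, x, y, z with |vxy| ≤ p, |vy| ≥ 1, and uv^i xy^i z ∈ L for every i ≥ 0.
All symbols are a's, so only lengths matter: let k = |vy|, with 1 ≤ k ≤ |vxy| ≤ p.

Take i = 2: |uv²xy²z| = p² + k, and p² < p² + k ≤ p² + p < (p + 1)².
So the length lies strictly between consecutive squares and is not a perfect square; uv²xy²z ∉ L.

This contradicts the CFL pumping lemma, which requires uv^i xy^i z ∈ L for all i ≥ 0.
Hence L = {a^(n²) : n ≥ 0} is not context-free. ∎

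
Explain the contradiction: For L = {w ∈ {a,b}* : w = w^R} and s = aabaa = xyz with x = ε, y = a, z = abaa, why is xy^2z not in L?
xy²z = aaabaa ∉ L

Pumping with i = 2 replaces y = a by y² = aa:
- Original: s = xyz = aabaa; aabaa reversed is aabaa, the same string, so it is a palindrome and is in L
- Pumped: xy²z = ε · aa · abaa = aaabaa
- aaabaa reversed is aabaaa ≠ aaabaa, so it is not a palindrome and is not in L

The pumping lemma would require xy²z ∈ L, so this decomposition yields a contradiction.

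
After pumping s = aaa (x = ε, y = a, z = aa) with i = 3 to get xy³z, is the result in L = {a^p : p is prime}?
Yes

xy³z = ε · aaa · aa = aaaaa.
aaaaa has length 5, which is prime, so it is in L.
(A single pumped string landing in L is not a contradiction by itself; a non-regularity proof needs some i for which xy^i z ∉ L, for every admissible decomposition.)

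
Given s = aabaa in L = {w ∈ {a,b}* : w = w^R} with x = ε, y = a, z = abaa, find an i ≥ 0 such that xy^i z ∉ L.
i = 2

xy²z = ε · aa · abaa = aaabaa; aaabaa reversed is aabaaa ≠ aaabaa, so it is not a palindrome and is not in L.
(Other choices also work, e.g. i = 0, 3; only i = 1 is guaranteed to stay in L since xy¹z = s.)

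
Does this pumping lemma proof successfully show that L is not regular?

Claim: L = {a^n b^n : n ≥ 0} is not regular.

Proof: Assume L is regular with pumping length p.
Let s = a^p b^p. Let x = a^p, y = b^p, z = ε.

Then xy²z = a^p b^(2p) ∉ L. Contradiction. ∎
The proof is INCORRECT.

Error: The decomposition violates |xy| ≤ p.
With x = a^p and y = b^p, we have |xy| = 2p > p.
The pumping lemma requires |xy| ≤ p, so y must be within the first p characters.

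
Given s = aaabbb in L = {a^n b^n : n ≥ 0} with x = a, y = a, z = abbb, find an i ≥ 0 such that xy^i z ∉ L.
i = 2

xy²z = a · aa · abbb = aaaabbb; aaaabbb has 4 a's and 3 b's; 4 ≠ 3, so it is not in L.
(Other choices also work, e.g. i = 0, 3; only i = 1 is guaranteed to stay in L since xy¹z = s.)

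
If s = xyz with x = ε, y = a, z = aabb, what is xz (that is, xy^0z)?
aabb

Given x = '', y = 'a', z = 'aabb' and i = 0:

xy^0z = x + y·y·...·y (0 times) + z
       = '' + 'a'^0 + 'aabb'
       = '' + '' + 'aabb'
       = 'aabb'

The pumped string is 'aabb' with length 4.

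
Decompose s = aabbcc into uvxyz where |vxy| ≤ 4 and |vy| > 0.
u='a', v='a', x='bb', y='c', z='c'

For s = aabbcc with pumping length p = 4:

One valid decomposition:
- u = 'a'
- v = 'a'
- x = 'bb'
- y = 'c'
- z = 'c'

Verification:
- uvxyz = 'a' + 'a' + 'bb' + 'c' + 'c' = aabbcc ✓
- |vxy| = |'abbc'| = 4 ≤ 4 ✓
- |vy| = |'ac'| = 2 > 0 ✓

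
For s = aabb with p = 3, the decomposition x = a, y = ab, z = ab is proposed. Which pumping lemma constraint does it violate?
Violated: xyz = s

The decomposition x = a, y = ab, z = ab for s = aabb with p = 3
violates the constraint: xyz = s

xyz = 'a' + 'ab' + 'ab' = 'aabab' ≠ 'aabb' = s. The decomposition doesn't reconstruct s.

Pumping lemma constraints:
1. xyz = s (decomposition is valid)
2. |xy| ≤ p
3. |y| > 0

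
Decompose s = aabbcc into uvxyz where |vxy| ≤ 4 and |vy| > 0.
u='a', v='a', x='bb', y='c', z='c'

For s = aabbcc with pumping length p = 4:

One valid decomposition:
- u = 'a'
- v = 'a'
- x = 'bb'
- y = 'c'
- z = 'c'

Verification:
- uvxyz = 'a' + 'a' + 'bb' + 'c' + 'c' = aabbcc ✓
- |vxy| = |'abbc'| = 4 ≤ 4 ✓
- |vy| = |'ac'| = 2 > 0 ✓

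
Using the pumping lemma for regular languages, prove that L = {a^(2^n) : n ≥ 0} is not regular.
Assume for contradiction that L is regular, and let p ≥ 1 be the pumping length given by the pumping lemma.
Choose s = a^(2^p). Then s ∈ L and |s| = 2^p ≥ p.
By the pumping lemma, s = xyz for some x, y, z with |xy| ≤ p, |y| ≥ 1, and xy^i z ∈ L for every i ≥ 0.
Here y = a^k for some k with 1 ≤ k ≤ |xy| ≤ p, and p < 2^p.

Take i = 2: |xy²z| = 2^p + k.
Now 2^p < 2^p + k ≤ 2^p + p < 2^p + 2^p = 2^(p+1).
So |xy²z| lies strictly between the consecutive powers of two 2^p and 2^(p+1), hence is not a power of 2, and xy²z ∉ L.

This contradicts the pumping lemma, which requires xy^i z ∈ L for all i ≥ 0.
Hence L = {a^(2^n) : n ≥ 0} is not regular. ∎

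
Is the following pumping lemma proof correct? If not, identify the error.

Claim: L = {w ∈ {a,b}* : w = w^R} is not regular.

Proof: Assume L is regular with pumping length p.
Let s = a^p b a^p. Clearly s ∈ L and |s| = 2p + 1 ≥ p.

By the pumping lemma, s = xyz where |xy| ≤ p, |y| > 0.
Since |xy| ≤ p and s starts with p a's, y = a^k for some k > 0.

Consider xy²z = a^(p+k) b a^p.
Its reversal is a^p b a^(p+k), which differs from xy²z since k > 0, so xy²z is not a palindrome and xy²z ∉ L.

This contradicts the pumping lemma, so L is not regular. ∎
The proof is correct.

This proof is valid because:
1. s = a^p b a^p is in L and is chosen in terms of p, so |s| ≥ p holds for every p
2. The decomposition analysis is correct: |xy| ≤ p forces y to lie inside the leading a's
3. The contradiction is valid: a^(p+k) b a^p has more a's before the b than after it, so it is not a palindrome
4. The conclusion follows logically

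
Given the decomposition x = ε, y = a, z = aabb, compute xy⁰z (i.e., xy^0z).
aabb

Given x = '', y = 'a', z = 'aabb' and i = 0:

xy^0z = x + y·y·...·y (0 times) + z
       = '' + 'a'^0 + 'aabb'
       = '' + '' + 'aabb'
       = 'aabb'

The pumped string is 'aabb' with length 4.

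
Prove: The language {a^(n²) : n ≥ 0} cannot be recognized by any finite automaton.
Assume for contradiction that L is regular, and let p ≥ 1 be the pumping length given by the pumping lemma.
Choose s = a^(p²). Then s ∈ L and |s| = p² ≥ p.
By the pumping lemma, s = xyz for some x, y, z with |xy| ≤ p, |y| ≥ 1, and xy^i z ∈ L for every i ≥ 0.
Here y = a^k for some k with 1 ≤ k ≤ |xy| ≤ p.

Take i = 2: |xy²z| = p² + k.
Now p² < p² + k ≤ p² + p < p² + 2p + 1 = (p + 1)².
So |xy²z| lies strictly between the consecutive squares p² and (p + 1)², hence is not a perfect square, and xy²z ∉ L.

This contradicts the pumping lemma, which requires xy^i z ∈ L for all i ≥ 0.
Hence L = {a^(n²) : n ≥ 0} is not regular. ∎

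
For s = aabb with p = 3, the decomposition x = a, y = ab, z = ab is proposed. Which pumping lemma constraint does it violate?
Violated: xyz = s

The decomposition x = a, y = ab, z = ab for s = aabb with p = 3
violates the constraint: xyz = s

xyz = 'a' + 'ab' + 'ab' = 'aabab' ≠ 'aabb' = s. The decomposition doesn't reconstruct s.

Pumping lemma constraints:
1. xyz = s (decomposition is valid)
2. |xy| ≤ p
3. |y| > 0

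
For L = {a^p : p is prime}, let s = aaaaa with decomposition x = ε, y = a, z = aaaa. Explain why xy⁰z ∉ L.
xy⁰z = aaaa ∉ L

Pumping with i = 0 replaces y = a by y⁰ = ε:
- Original: s = xyz = aaaaa; aaaaa has length 5, which is prime, so it is in L
- Pumped: xy⁰z = ε · ε · aaaa = aaaa
- aaaa has length 4 = 2 × 2, which is not prime, so it is not in L

The pumping lemma would require xy⁰z ∈ L, so this decomposition yields a contradiction.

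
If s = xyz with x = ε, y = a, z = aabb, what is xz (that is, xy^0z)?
aabb

Given x = '', y = 'a', z = 'aabb' and i = 0:

xy^0z = x + y·y·...·y (0 times) + z
       = '' + 'a'^0 + 'aabb'
       = '' + '' + 'aabb'
       = 'aabb'

The pumped string is 'aabb' with length 4.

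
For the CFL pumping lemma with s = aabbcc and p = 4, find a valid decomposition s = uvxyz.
u='a', v='a', x='bb', y='c', z='c'

For s = aabbcc with pumping length p = 4:

One valid decomposition:
- u = 'a'
- v = 'a'
- x = 'bb'
- y = 'c'
- z = 'c'

Verification:
- uvxyz = 'a' + 'a' + 'bb' + 'c' + 'c' = aabbcc ✓
- |vxy| = |'abbc'| = 4 ≤ 4 ✓
- |vy| = |'ac'| = 2 > 0 ✓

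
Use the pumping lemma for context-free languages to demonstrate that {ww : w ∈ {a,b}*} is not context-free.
Assume for contradiction that L is context-free, and let p ≥ 1 be the pumping length given by the pumping lemma for CFLs.
Choose s = a^p b^p a^p b^p. Then s ∈ L (take w = a^p b^p) and |s| = 4p ≥ p.
By the CFL pumping lemma, s = uvxyz for some u, v, x, y, z with |vxy| ≤ p, |vy| ≥ 1, and uv^i xy^i z ∈ L for every i ≥ 0.

Write s as four blocks A₁ B₁ A₂ B₂ with A₁ = A₂ = a^p and B₁ = B₂ = b^p. Since |vxy| ≤ p, the window vxy lies inside at most two adjacent blocks. Take i = 0 and let t = uxz, so |t| = 4p − |vy| with 1 ≤ |vy| ≤ p. If |t| is odd, t ∉ L immediately, so assume |vy| is even (hence |vy| ≥ 2) and |t|/2 = 2p − |vy|/2, which satisfies p ≤ |t|/2 ≤ 2p − 1.

Case 1 (vxy inside A₁B₁): t = a^(p−j) b^(p−l) a^p b^p with j + l = |vy|. The second half of t has length < 2p, so it is a suffix of the trailing a^p b^p and ends in b; the first half is a^(p−j) b^(p−l) a^((j+l)/2), which ends in a because (j+l)/2 ≥ 1. The halves differ, so t ∉ L.

Case 2 (vxy inside B₁A₂, straddling the middle): t = a^p b^(p−j) a^(p−l) b^p with j + l = |vy|. If t = ww, then w is a prefix of t of length ≥ p, so w begins with a^p; and w is a suffix of t of length ≥ p, so w ends with b^p. That forces |w| ≥ 2p, contradicting |w| = |t|/2 ≤ 2p − 1. So t ∉ L.

Case 3 (vxy inside A₂B₂): t = a^p b^p a^(p−j) b^(p−l) with j + l = |vy|. The first half of t is a prefix of a^p b^p, so it begins with a; the second half is b^((j+l)/2) a^(p−j) b^(p−l), which begins with b. The halves differ, so t ∉ L.

In every case uv⁰xy⁰z = uxz ∉ L.

This contradicts the CFL pumping lemma, which requires uv^i xy^i z ∈ L for all i ≥ 0.
Hence L = {ww : w ∈ {a,b}*} is not context-free. ∎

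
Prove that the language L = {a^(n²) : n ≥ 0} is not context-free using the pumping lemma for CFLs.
Assume for contradiction that L is context-free, and let p ≥ 1 be the pumping length given by the pumping lemma for CFLs.
Choose s = a^(p²). Then s ∈ L and |s| = p² ≥ p.
By the CFL pumping lemma, s = uvxyz for some u, v, x, y, z with |vxy| ≤ p, |vy| ≥ 1, and uv^i xy^i z ∈ L for every i ≥ 0.
All symbols are a's, so only lengths matter: let k = |vy|, with 1 ≤ k ≤ |vxy| ≤ p.

Take i = 2: |uv²xy²z| = p² + k, and p² < p² + k ≤ p² + p < (p + 1)².
So the length lies strictly between consecutive squares and is not a perfect square; uv²xy²z ∉ L.

This contradicts the CFL pumping lemma, which requires uv^i xy^i z ∈ L for all i ≥ 0.
Hence L = {a^(n²) : n ≥ 0} is not context-free. ∎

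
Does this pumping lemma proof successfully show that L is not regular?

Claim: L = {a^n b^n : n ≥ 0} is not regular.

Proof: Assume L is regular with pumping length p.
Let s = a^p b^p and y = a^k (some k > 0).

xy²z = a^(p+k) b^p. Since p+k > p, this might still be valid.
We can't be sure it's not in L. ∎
The proof is INCORRECT.

Error: The conclusion is wrong.
xy²z = a^(p+k) b^p is definitely NOT in L because the number of a's (p+k) ≠ number of b's (p).
The proof incorrectly doubts what is actually a valid contradiction.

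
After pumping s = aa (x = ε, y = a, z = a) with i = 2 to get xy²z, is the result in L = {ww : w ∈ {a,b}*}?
No

xy²z = ε · aa · a = aaa.
aaa has odd length 3, so it cannot be written as ww and is not in L.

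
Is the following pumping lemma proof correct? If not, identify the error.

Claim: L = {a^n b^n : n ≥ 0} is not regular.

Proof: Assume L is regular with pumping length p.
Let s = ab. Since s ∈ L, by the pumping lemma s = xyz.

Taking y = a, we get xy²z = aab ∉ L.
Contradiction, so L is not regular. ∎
The proof is INCORRECT.

Error: The string s = ab may be shorter than p.
The pumping lemma only applies to strings with |s| ≥ p, and p is not under our control.
We must choose s in terms of p, e.g. s = a^p b^p, to ensure |s| ≥ p.
(The proof also fixes one particular y; a valid argument must handle every decomposition with |xy| ≤ p and |y| ≥ 1 — for s = a^p b^p this forces y = a^k, and then xy²z = a^(p+k) b^p ∉ L.)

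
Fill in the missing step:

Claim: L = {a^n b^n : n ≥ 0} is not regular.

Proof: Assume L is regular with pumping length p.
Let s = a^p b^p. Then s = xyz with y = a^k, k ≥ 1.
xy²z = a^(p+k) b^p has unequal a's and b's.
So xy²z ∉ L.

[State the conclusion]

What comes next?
This contradicts the pumping lemma for regular languages,
which guarantees xy^i z ∈ L for all i ≥ 0.

Since our assumption that L is regular leads to a contradiction,
we conclude that L = {a^n b^n : n ≥ 0} is NOT regular. ∎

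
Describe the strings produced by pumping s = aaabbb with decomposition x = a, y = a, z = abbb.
{xy^i z : i ≥ 0} = {a^(2+i) b^3 : i ≥ 0} = {aabbb, aaabbb, aaaabbb, ...}

With x = a, y = a, z = abbb: Starting with aaabbb and pumping the second 'a', we get strings with 2+i a's followed by 3 b's for i = 0, 1, 2, ...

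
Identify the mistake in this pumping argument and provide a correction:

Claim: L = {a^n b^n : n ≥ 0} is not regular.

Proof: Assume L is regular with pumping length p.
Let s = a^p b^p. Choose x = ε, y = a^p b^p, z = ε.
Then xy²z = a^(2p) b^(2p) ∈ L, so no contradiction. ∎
Error: The decomposition violates |xy| ≤ p. With y = a^p b^p, |xy| = |y| = 2p > p. (The proof also miscomputes xy²z, which would be a^p b^p a^p b^p rather than a^(2p) b^(2p), and it wrongly treats one harmless decomposition as settling the matter — the prover does not get to choose the decomposition.)

Correction: The pumping lemma requires |xy| ≤ p, and the argument must handle every decomposition satisfying |xy| ≤ p, |y| ≥ 1. Since s starts with p a's, any such y consists only of a's, say y = a^k with k ≥ 1. Then xy²z = a^(p+k) b^p has unequal numbers of a's and b's, so xy²z ∉ L — the required contradiction.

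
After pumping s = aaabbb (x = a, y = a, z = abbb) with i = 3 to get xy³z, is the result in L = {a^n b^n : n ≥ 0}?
No

xy³z = a · aaa · abbb = aaaaabbb.
aaaaabbb has 5 a's and 3 b's; 5 ≠ 3, so it is not in L.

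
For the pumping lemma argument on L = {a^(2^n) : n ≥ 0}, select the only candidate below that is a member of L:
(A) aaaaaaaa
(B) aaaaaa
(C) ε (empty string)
(A) aaaaaaaa

The pumping lemma is applied to a string s that lies in L, so first check membership of each option:
- (A) aaaaaaaa has length 8 = 2^3, so it is in L ✓
- (B) aaaaaa has length 6, strictly between 2^2 = 4 and 2^3 = 8, so it is not in L ✗
- (C) ε has length 0, which is not a power of 2, so it is not in L ✗

Only (A) aaaaaaaa is in L, so it is the only candidate that could play the role of s.
(In a complete proof one picks s in terms of the pumping length p so that |s| ≥ p is guaranteed; a fixed string like aaaaaaaa illustrates the shape of such an s.)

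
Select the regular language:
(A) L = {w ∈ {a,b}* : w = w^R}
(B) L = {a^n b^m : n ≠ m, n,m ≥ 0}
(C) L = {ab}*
(C) {ab}*

(C) L = {ab}* is regular.

This can be recognized by a finite automaton (DFA/NFA).
Regular expressions like {ab}* define regular languages.

The other choices are not regular:
- {w ∈ {a,b}* : w = w^R}: After pumping, the string is no longer symmetric
- {a^n b^m : n ≠ m, n,m ≥ 0}: After pumping a's, we can make n = m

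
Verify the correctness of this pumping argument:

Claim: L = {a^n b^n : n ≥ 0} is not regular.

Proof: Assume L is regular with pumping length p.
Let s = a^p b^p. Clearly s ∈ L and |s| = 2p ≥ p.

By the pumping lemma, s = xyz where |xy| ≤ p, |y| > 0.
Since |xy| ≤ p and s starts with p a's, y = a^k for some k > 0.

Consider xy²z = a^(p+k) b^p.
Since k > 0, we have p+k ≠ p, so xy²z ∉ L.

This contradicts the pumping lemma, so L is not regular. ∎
The proof is correct.

This proof is valid because:
1. The string s = a^p b^p is correctly in L
2. The decomposition analysis is correct: y must consist only of a's
3. The contradiction is valid: pumping increases a's but not b's
4. The conclusion follows logically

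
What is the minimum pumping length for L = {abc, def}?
p = 4

For a finite language L, the pumping lemma holds vacuously if p > max|s| for s ∈ L.

The longest string in L = {abc, def} has length 3.
If p = 4, then no string s ∈ L has |s| ≥ p, so the condition is vacuously true.

The minimum pumping length is p = 4.

Why no smaller p works: for any p ≤ 3, the longest string s ∈ L has |s| = 3 ≥ p, so it would
have to be pumpable; but pumping up (i = 2, 3, ...) produces ever longer strings, which cannot all lie in the
finite language L. So the pumping property fails for every p ≤ 3.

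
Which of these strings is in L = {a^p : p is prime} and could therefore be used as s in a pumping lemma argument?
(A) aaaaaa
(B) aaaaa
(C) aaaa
(B) aaaaa

The pumping lemma is applied to a string s that lies in L, so first check membership of each option:
- (A) aaaaaa has length 6 = 2 × 3, which is not prime, so it is not in L ✗
- (B) aaaaa has length 5, which is prime, so it is in L ✓
- (C) aaaa has length 4 = 2 × 2, which is not prime, so it is not in L ✗

Only (B) aaaaa is in L, so it is the only candidate that could play the role of s.
(In a complete proof one picks s in terms of the pumping length p so that |s| ≥ p is guaranteed; a fixed string like aaaaa illustrates the shape of such an s.)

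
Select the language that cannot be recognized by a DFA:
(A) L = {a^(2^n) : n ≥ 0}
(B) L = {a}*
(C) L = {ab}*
(A) {a^(2^n) : n ≥ 0}

(A) L = {a^(2^n) : n ≥ 0} is NOT regular.

The pumping lemma can be used to prove this:
After pumping, length is no longer a power of 2

The other languages are regular because they can be recognized by finite automata.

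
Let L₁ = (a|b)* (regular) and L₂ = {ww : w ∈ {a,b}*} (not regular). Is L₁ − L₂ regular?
No — L₁ − L₂ is not regular.

L₁ − L₂ is the complement of {ww} within {a,b}*. If it were regular, its complement {ww} would be regular as well (regular languages are closed under complement) — contradiction. So L₁ − L₂ is not regular.

Note that the bare facts "L₁ regular, L₂ non-regular" do not settle the question by themselves: the closure of regular languages under ∪, ∩, complement and difference applies only when BOTH operands are regular. With a non-regular operand the result can come out regular or non-regular depending on the specific languages, so one has to work out L₁ − L₂ for this particular pair, as above.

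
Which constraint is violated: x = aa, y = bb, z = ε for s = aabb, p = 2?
Violated: |xy| ≤ p

The decomposition x = aa, y = bb, z = ε for s = aabb with p = 2
violates the constraint: |xy| ≤ p

|xy| = |aabb| = 4 > 2 = p. The decomposition puts too many characters in xy.

Pumping lemma constraints:
1. xyz = s (decomposition is valid)
2. |xy| ≤ p
3. |y| > 0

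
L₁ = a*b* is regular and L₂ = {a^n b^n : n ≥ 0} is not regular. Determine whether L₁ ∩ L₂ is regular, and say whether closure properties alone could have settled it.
No — L₁ ∩ L₂ is not regular.

Every string a^n b^n already lies in a*b*, so L₁ ∩ L₂ = {a^n b^n : n ≥ 0} = L₂ itself, which is the standard non-regular language (pump s = a^p b^p).

Note that the bare facts "L₁ regular, L₂ non-regular" do not settle the question by themselves: the closure of regular languages under ∪, ∩, complement and difference applies only when BOTH operands are regular. With a non-regular operand the result can come out regular or non-regular depending on the specific languages, so one has to work out L₁ ∩ L₂ for this particular pair, as above.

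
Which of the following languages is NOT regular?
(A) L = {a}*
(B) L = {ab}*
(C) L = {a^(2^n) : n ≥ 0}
(C) {a^(2^n) : n ≥ 0}

(C) L = {a^(2^n) : n ≥ 0} is NOT regular.

The pumping lemma can be used to prove this:
After pumping, length is no longer a power of 2

The other languages are regular because they can be recognized by finite automata.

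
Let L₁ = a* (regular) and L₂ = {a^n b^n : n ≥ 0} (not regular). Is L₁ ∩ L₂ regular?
Yes — L₁ ∩ L₂ is regular.

A string of a* contains no b's, and the only string of {a^n b^n} with no b's is ε (n = 0). So L₁ ∩ L₂ = {ε}, a finite language, which is regular.

Note that the bare facts "L₁ regular, L₂ non-regular" do not settle the question by themselves: the closure of regular languages under ∪, ∩, complement and difference applies only when BOTH operands are regular. With a non-regular operand the result can come out regular or non-regular depending on the specific languages, so one has to work out L₁ ∩ L₂ for this particular pair, as above.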